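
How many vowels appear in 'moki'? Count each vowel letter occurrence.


Scanning each character of 'moki':
  Position 1: 'm' -> consonant (running count: 0)
  Position 2: 'o' -> vowel (running count: 1)
  Position 3: 'k' -> consonant (running count: 1)
  Position 4: 'i' -> vowel (running count: 2)
Total vowels: 2

2


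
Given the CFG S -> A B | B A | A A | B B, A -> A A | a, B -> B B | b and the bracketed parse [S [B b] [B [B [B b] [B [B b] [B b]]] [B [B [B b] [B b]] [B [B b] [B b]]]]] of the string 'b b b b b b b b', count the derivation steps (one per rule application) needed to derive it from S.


Every bracketed nonterminal node [X ...] in the tree is produced by exactly one rule application.
Reading the tree off as a leftmost derivation:
  Step 1: S  =>  B B   (applied S -> B B)
  Step 2: B B  =>  b B   (applied B -> b)
  Step 3: b B  =>  b B B   (applied B -> B B)
  Step 4: b B B  =>  b B B B   (applied B -> B B)
  Step 5: b B B B  =>  b b B B   (applied B -> b)
  Step 6: b b B B  =>  b b B B B   (applied B -> B B)
  Step 7: b b B B B  =>  b b b B B   (applied B -> b)
  Step 8: b b b B B  =>  b b b b B   (applied B -> b)
  Step 9: b b b b B  =>  b b b b B B   (applied B -> B B)
  Step 10: b b b b B B  =>  b b b b B B B   (applied B -> B B)
  Step 11: b b b b B B B  =>  b b b b b B B   (applied B -> b)
  Step 12: b b b b b B B  =>  b b b b b b B   (applied B -> b)
  Step 13: b b b b b b B  =>  b b b b b b B B   (applied B -> B B)
  Step 14: b b b b b b B B  =>  b b b b b b b B   (applied B -> b)
  Step 15: b b b b b b b B  =>  b b b b b b b b   (applied B -> b)
Final yield: b b b b b b b b
Total rewrite steps: 15

15


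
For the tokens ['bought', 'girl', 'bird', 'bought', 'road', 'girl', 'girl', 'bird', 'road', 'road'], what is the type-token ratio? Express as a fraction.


Tokens: 10
Unique types: ('bird', 'bought', 'girl', 'road') = 4
TTR = 4/10
Simplify: divide both by 2 -> 2/5
TTR = 2/5

2/5


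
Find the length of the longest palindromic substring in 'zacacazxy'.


Scanning 'zacacazxy' for palindromic substrings.
Substring at positions 0-6: 'zacacaz'.
Check: reverse('zacacaz') = 'zacacaz' -> palindrome confirmed.
Neighbouring characters ('-' / 'x') break symmetry, so it cannot extend further.
No longer palindromic substring exists; longest length = 7

7


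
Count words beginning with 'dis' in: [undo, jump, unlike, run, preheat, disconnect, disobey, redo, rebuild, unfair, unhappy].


Checking each word for prefix 'dis':
  'undo' -> no (count: 0)
  'jump' -> no (count: 0)
  'unlike' -> no (count: 0)
  'run' -> no (count: 0)
  'preheat' -> no (count: 0)
  'disconnect' -> YES, starts with 'dis' (count: 1)
  'disobey' -> YES, starts with 'dis' (count: 2)
  'redo' -> no (count: 2)
  'rebuild' -> no (count: 2)
  'unfair' -> no (count: 2)
  'unhappy' -> no (count: 2)
Total with prefix 'dis': 2

2


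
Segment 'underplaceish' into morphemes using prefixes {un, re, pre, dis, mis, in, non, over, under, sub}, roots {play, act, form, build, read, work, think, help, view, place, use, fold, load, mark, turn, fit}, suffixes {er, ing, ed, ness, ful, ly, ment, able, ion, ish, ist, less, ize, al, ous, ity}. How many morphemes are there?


Segmenting 'underplaceish' against the inventory:
  'under' -> prefix (morpheme 1)
  'place' -> root (morpheme 2)
  'ish' -> suffix (morpheme 3)
Total morphemes: 3

3


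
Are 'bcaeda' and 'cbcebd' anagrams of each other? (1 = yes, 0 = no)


Sort characters of 'bcaeda': 'aabcde'
Sort characters of 'cbcebd': 'bbccde'
Sorted forms differ -> they are NOT anagrams
Result: 0

0


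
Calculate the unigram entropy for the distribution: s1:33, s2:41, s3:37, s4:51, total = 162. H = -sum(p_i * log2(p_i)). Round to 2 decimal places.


Computing entropy H = -sum(p_i * log2(p_i)):
  s1: p = 33/162 = 0.2037, -p*log2(p) = 0.4676
  s2: p = 41/162 = 0.2531, -p*log2(p) = 0.5017
  s3: p = 37/162 = 0.2284, -p*log2(p) = 0.4866
  s4: p = 51/162 = 0.3148, -p*log2(p) = 0.5249
H = sum of terms = 1.9808
Rounded to 2 decimals: 1.98

1.98


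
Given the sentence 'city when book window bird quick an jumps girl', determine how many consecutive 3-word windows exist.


Word trigrams from [9] words:
  Trigram 1: (city when book)
  Trigram 2: (when book window)
  Trigram 3: (book window bird)
  Trigram 4: (window bird quick)
  Trigram 5: (bird quick an)
  Trigram 6: (quick an jumps)
  Trigram 7: (an jumps girl)
Total word trigrams: 9 - 2 = 7

7


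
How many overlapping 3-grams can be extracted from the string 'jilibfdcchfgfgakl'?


String 'jilibfdcchfgfgakl' has length L = 17.
Number of overlapping n-grams = L - n + 1
Substituting: 17 - 3 + 1 = 15

15


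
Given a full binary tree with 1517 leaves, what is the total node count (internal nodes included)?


Leaf nodes (terminals): 1517
Internal nodes = n - 1 = 1517 - 1 = 1516
Total = leaves + internal = 1517 + 1516 = 3033

3033


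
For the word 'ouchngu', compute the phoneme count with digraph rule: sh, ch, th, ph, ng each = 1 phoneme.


Parsing 'ouchngu' greedily, digraphs first:
  'o' -> vowel phoneme (phonemes so far: 1)
  'u' -> vowel phoneme (phonemes so far: 2)
  'ch' -> digraph (1 consonant phoneme) (phonemes so far: 3)
  'ng' -> digraph (1 consonant phoneme) (phonemes so far: 4)
  'u' -> vowel phoneme (phonemes so far: 5)
Total phonemes: 5

5


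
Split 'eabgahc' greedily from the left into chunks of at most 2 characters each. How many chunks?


'eabgahc' has 7 characters.
Chunking with max size 2:
  Chunk 1: 'ea' (positions 0-1)
  Chunk 2: 'bg' (positions 2-3)
  Chunk 3: 'ah' (positions 4-5)
  Chunk 4: 'c' (positions 6-6)
Total chunks: ceil(7 / 2) = 4

4


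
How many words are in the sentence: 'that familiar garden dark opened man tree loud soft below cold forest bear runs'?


Counting words by splitting on spaces:
  Word 1: 'that'
  Word 2: 'familiar'
  Word 3: 'garden'
  Word 4: 'dark'
  Word 5: 'opened'
  Word 6: 'man'
  Word 7: 'tree'
  Word 8: 'loud'
  Word 9: 'soft'
  Word 10: 'below'
  Word 11: 'cold'
  Word 12: 'forest'
  Word 13: 'bear'
  Word 14: 'runs'
Total words: 14

14


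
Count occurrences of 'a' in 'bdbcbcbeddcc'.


Scanning 'bdbcbcbeddcc' for 'a':
  No matches found.
Total occurrences of 'a': 0

0


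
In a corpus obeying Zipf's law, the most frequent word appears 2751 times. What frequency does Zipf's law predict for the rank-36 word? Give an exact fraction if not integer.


Zipf's law: freq(rank) = f1 / rank
f1 = 2751, rank = 36
freq = 2751 / 36
GCD(2751, 36) = 3
Simplified: 917/12

917/12


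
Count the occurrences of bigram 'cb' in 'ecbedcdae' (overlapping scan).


Scanning 'ecbedcdae' for bigram 'cb':
  Position 0: 'ec' -> no
  Position 1: 'cb' -> MATCH
  Position 2: 'be' -> no
  Position 3: 'ed' -> no
  Position 4: 'dc' -> no
  Position 5: 'cd' -> no
  Position 6: 'da' -> no
  Position 7: 'ae' -> no
Total matches: 1

1


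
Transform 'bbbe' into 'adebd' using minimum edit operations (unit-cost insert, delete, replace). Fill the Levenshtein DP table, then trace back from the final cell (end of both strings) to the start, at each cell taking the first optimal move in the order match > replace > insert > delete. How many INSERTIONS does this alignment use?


Edit distance = 4. Backtracking from cell (4, 5) with preference match > replace > insert > delete,
then listing the resulting alignment 'bbbe' -> 'adebd' left to right:
  Step 1: insert 'a' [insertion #1]
  Step 2: replace b->d
  Step 3: replace b->e
  Step 4: keep 'b'
  Step 5: replace e->d
Total insertions: 1

1


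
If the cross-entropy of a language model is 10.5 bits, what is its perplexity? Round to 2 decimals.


Perplexity formula: PP = 2^H
H = 10.5
PP = 2^10.5
Decompose: 2^10.5 = 2^10 * 2^0.5 = 2^10 * sqrt(2)
2^10 = 1024, sqrt(2) ~ 1.4142136
PP ~ 1024 * 1.4142136 = 1448.1547264
Rounded to 2 decimals: 1448.15

1448.15


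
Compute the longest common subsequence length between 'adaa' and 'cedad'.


DP table for LCS of 'adaa' and 'cedad':
       c  e  d  a  d
    0  0  0  0  0  0
  a 0  0  0  0  1  1
  d 0  0  0  1  1  2
  a 0  0  0  1  2  2
  a 0  0  0  1  2  2
LCS: 'ad'
LCS length = 2

2


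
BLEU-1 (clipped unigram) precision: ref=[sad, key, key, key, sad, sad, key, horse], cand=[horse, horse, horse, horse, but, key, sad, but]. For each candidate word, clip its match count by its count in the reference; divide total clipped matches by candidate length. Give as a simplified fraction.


Reference word counts: {'horse': 1, 'key': 4, 'sad': 3}
Checking each candidate word (with clipping):
  'horse' -> in reference (ref count 1, used 1/1) -> match (matches: 1)
  'horse' -> ref count 1 already used up (1/1) -> clipped, no match (matches: 1)
  'horse' -> ref count 1 already used up (1/1) -> clipped, no match (matches: 1)
  'horse' -> ref count 1 already used up (1/1) -> clipped, no match (matches: 1)
  'but' -> not in reference -> no match (matches: 1)
  'key' -> in reference (ref count 4, used 1/4) -> match (matches: 2)
  'sad' -> in reference (ref count 3, used 1/3) -> match (matches: 3)
  'but' -> not in reference -> no match (matches: 3)
Clipped matches: 3, Candidate length: 8
Precision = 3/8

3/8


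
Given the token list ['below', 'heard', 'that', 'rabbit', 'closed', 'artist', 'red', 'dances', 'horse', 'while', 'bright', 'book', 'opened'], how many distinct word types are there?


Listing all tokens and tracking unique types:
  Token 1: 'below' -> NEW (unique so far: 1)
  Token 2: 'heard' -> NEW (unique so far: 2)
  Token 3: 'that' -> NEW (unique so far: 3)
  Token 4: 'rabbit' -> NEW (unique so far: 4)
  Token 5: 'closed' -> NEW (unique so far: 5)
  Token 6: 'artist' -> NEW (unique so far: 6)
  Token 7: 'red' -> NEW (unique so far: 7)
  Token 8: 'dances' -> NEW (unique so far: 8)
  Token 9: 'horse' -> NEW (unique so far: 9)
  Token 10: 'while' -> NEW (unique so far: 10)
  Token 11: 'bright' -> NEW (unique so far: 11)
  Token 12: 'book' -> NEW (unique so far: 12)
  Token 13: 'opened' -> NEW (unique so far: 13)
Unique types: ('artist', 'below', 'book', 'bright', 'closed', 'dances', 'heard', 'horse', 'opened', 'rabbit', 'red', 'that', 'while')
Vocabulary size: 13

13


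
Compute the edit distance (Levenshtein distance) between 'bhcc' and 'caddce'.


Building DP table for s1='bhcc' (len 4) and s2='caddce' (len 6):
       c  a  d  d  c  e
    0  1  2  3  4  5  6
  b 1  1  2  3  4  5  6
  h 2  2  2  3  4  5  6
  c 3  2  3  3  4  4  5
  c 4  3  3  4  4  4  5
Edit distance = dp[4][6] = 5

5


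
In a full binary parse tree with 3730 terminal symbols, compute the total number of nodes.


Leaf nodes (terminals): 3730
Internal nodes = n - 1 = 3730 - 1 = 3729
Total = leaves + internal = 3730 + 3729 = 7459

7459


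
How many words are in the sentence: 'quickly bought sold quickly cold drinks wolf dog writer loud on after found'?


Counting words by splitting on spaces:
  Word 1: 'quickly'
  Word 2: 'bought'
  Word 3: 'sold'
  Word 4: 'quickly'
  Word 5: 'cold'
  Word 6: 'drinks'
  Word 7: 'wolf'
  Word 8: 'dog'
  Word 9: 'writer'
  Word 10: 'loud'
  Word 11: 'on'
  Word 12: 'after'
  Word 13: 'found'
Total words: 13

13


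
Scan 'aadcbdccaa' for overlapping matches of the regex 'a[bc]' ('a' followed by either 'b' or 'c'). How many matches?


Pattern: a[bc] means 'a' followed by either 'b' or 'c'.
Scanning 'aadcbdccaa' position-by-position:
  Pos 0: window 'aa' -> no
  Pos 1: window 'ad' -> no
  Pos 2: window 'dc' -> no
  Pos 3: window 'cb' -> no
  Pos 4: window 'bd' -> no
  Pos 5: window 'dc' -> no
  Pos 6: window 'cc' -> no
  Pos 7: window 'ca' -> no
  Pos 8: window 'aa' -> no
  Pos 9: window 'a' -> no
Total matches: 0

0


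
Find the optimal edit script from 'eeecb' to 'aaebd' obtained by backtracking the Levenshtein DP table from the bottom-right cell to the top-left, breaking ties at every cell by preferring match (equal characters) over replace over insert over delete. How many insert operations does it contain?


Edit distance = 4. Backtracking from cell (5, 5) with preference match > replace > insert > delete,
then listing the resulting alignment 'eeecb' -> 'aaebd' left to right:
  Step 1: replace e->a
  Step 2: replace e->a
  Step 3: keep 'e'
  Step 4: replace c->b
  Step 5: replace b->d
Total insertions: 0

0


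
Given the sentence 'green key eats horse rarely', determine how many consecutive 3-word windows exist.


Word trigrams from [5] words:
  Trigram 1: (green key eats)
  Trigram 2: (key eats horse)
  Trigram 3: (eats horse rarely)
Total word trigrams: 5 - 2 = 3

3


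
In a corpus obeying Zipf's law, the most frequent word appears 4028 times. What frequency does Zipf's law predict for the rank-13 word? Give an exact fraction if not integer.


Zipf's law: freq(rank) = f1 / rank
f1 = 4028, rank = 13
freq = 4028 / 13
GCD(4028, 13) = 1
Simplified: 4028/13

4028/13


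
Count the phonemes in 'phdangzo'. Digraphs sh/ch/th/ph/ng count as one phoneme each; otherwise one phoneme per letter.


Parsing 'phdangzo' greedily, digraphs first:
  'ph' -> digraph (1 consonant phoneme) (phonemes so far: 1)
  'd' -> consonant phoneme (phonemes so far: 2)
  'a' -> vowel phoneme (phonemes so far: 3)
  'ng' -> digraph (1 consonant phoneme) (phonemes so far: 4)
  'z' -> consonant phoneme (phonemes so far: 5)
  'o' -> vowel phoneme (phonemes so far: 6)
Total phonemes: 6

6


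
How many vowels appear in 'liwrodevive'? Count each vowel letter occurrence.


Scanning each character of 'liwrodevive':
  Position 1: 'l' -> consonant (running count: 0)
  Position 2: 'i' -> vowel (running count: 1)
  Position 3: 'w' -> consonant (running count: 1)
  Position 4: 'r' -> consonant (running count: 1)
  Position 5: 'o' -> vowel (running count: 2)
  Position 6: 'd' -> consonant (running count: 2)
  Position 7: 'e' -> vowel (running count: 3)
  Position 8: 'v' -> consonant (running count: 3)
  Position 9: 'i' -> vowel (running count: 4)
  Position 10: 'v' -> consonant (running count: 4)
  Position 11: 'e' -> vowel (running count: 5)
Total vowels: 5

5


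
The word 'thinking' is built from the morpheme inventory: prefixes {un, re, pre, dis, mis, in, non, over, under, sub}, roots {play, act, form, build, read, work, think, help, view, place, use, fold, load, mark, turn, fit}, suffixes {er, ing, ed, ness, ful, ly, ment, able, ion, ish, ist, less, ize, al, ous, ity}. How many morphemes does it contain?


Segmenting 'thinking' against the inventory:
  'think' -> root (morpheme 1)
  'ing' -> suffix (morpheme 2)
Total morphemes: 2

2


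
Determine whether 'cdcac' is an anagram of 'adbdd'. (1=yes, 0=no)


Sort characters of 'cdcac': 'acccd'
Sort characters of 'adbdd': 'abddd'
Sorted forms differ -> they are NOT anagrams
Result: 0

0


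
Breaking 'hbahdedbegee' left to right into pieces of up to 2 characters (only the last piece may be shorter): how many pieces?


'hbahdedbegee' has 12 characters.
Chunking with max size 2:
  Chunk 1: 'hb' (positions 0-1)
  Chunk 2: 'ah' (positions 2-3)
  Chunk 3: 'de' (positions 4-5)
  Chunk 4: 'db' (positions 6-7)
  Chunk 5: 'eg' (positions 8-9)
  Chunk 6: 'ee' (positions 10-11)
Total chunks: ceil(12 / 2) = 6

6


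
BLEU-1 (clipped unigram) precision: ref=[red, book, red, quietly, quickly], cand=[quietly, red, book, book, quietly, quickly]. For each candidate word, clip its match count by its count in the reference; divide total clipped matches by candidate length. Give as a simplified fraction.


Reference word counts: {'book': 1, 'quickly': 1, 'quietly': 1, 'red': 2}
Checking each candidate word (with clipping):
  'quietly' -> in reference (ref count 1, used 1/1) -> match (matches: 1)
  'red' -> in reference (ref count 2, used 1/2) -> match (matches: 2)
  'book' -> in reference (ref count 1, used 1/1) -> match (matches: 3)
  'book' -> ref count 1 already used up (1/1) -> clipped, no match (matches: 3)
  'quietly' -> ref count 1 already used up (1/1) -> clipped, no match (matches: 3)
  'quickly' -> in reference (ref count 1, used 1/1) -> match (matches: 4)
Clipped matches: 4, Candidate length: 6
Precision = 4/6 = 2/3

2/3


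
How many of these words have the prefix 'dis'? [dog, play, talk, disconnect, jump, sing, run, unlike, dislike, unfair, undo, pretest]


Checking each word for prefix 'dis':
  'dog' -> no (count: 0)
  'play' -> no (count: 0)
  'talk' -> no (count: 0)
  'disconnect' -> YES, starts with 'dis' (count: 1)
  'jump' -> no (count: 1)
  'sing' -> no (count: 1)
  'run' -> no (count: 1)
  'unlike' -> no (count: 1)
  'dislike' -> YES, starts with 'dis' (count: 2)
  'unfair' -> no (count: 2)
  'undo' -> no (count: 2)
  'pretest' -> no (count: 2)
Total with prefix 'dis': 2

2


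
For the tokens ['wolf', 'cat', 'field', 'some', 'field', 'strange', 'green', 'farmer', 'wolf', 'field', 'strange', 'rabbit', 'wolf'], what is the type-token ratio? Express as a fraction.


Tokens: 13
Unique types: ('cat', 'farmer', 'field', 'green', 'rabbit', 'some', 'strange', 'wolf') = 8
TTR = 8/13
Already in lowest terms.

8/13


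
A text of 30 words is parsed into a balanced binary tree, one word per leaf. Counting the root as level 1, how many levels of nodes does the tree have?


In a balanced binary tree with n leaves the deepest leaf is ceil(log2(n)) edges below the root,
so counting node levels inclusive of root and leaves gives ceil(log2(n)) + 1 levels.
log2(30) = 4.9069
ceil(4.9069) = 5
levels = 5 + 1 = 6

6


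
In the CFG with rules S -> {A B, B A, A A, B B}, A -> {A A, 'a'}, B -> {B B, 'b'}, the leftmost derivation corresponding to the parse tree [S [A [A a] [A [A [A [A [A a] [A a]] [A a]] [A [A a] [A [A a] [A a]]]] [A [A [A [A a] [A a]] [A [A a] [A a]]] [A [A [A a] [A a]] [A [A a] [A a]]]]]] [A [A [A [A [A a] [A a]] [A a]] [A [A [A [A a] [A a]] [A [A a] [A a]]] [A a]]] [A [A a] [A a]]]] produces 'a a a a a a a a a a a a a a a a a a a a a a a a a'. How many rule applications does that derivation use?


Every bracketed nonterminal node [X ...] in the tree is produced by exactly one rule application.
Reading the tree off as a leftmost derivation:
  Step 1: S  =>  A A   (applied S -> A A)
  Step 2: A A  =>  A A A   (applied A -> A A)
  Step 3: A A A  =>  a A A   (applied A -> a)
  Step 4: a A A  =>  a A A A   (applied A -> A A)
  Step 5: a A A A  =>  a A A A A   (applied A -> A A)
  Step 6: a A A A A  =>  a A A A A A   (applied A -> A A)
  Step 7: a A A A A A  =>  a A A A A A A   (applied A -> A A)
  Step 8: a A A A A A A  =>  a a A A A A A   (applied A -> a)
  Step 9: a a A A A A A  =>  a a a A A A A   (applied A -> a)
  Step 10: a a a A A A A  =>  a a a a A A A   (applied A -> a)
  Step 11: a a a a A A A  =>  a a a a A A A A   (applied A -> A A)
  Step 12: a a a a A A A A  =>  a a a a a A A A   (applied A -> a)
  Step 13: a a a a a A A A  =>  a a a a a A A A A   (applied A -> A A)
  Step 14: a a a a a A A A A  =>  a a a a a a A A A   (applied A -> a)
  Step 15: a a a a a a A A A  =>  a a a a a a a A A   (applied A -> a)
  Step 16: a a a a a a a A A  =>  a a a a a a a A A A   (applied A -> A A)
  Step 17: a a a a a a a A A A  =>  a a a a a a a A A A A   (applied A -> A A)
  Step 18: a a a a a a a A A A A  =>  a a a a a a a A A A A A   (applied A -> A A)
  Step 19: a a a a a a a A A A A A  =>  a a a a a a a a A A A A   (applied A -> a)
  Step 20: a a a a a a a a A A A A  =>  a a a a a a a a a A A A   (applied A -> a)
  Step 21: a a a a a a a a a A A A  =>  a a a a a a a a a A A A A   (applied A -> A A)
  Step 22: a a a a a a a a a A A A A  =>  a a a a a a a a a a A A A   (applied A -> a)
  Step 23: a a a a a a a a a a A A A  =>  a a a a a a a a a a a A A   (applied A -> a)
  Step 24: a a a a a a a a a a a A A  =>  a a a a a a a a a a a A A A   (applied A -> A A)
  Step 25: a a a a a a a a a a a A A A  =>  a a a a a a a a a a a A A A A   (applied A -> A A)
  Step 26: a a a a a a a a a a a A A A A  =>  a a a a a a a a a a a a A A A   (applied A -> a)
  Step 27: a a a a a a a a a a a a A A A  =>  a a a a a a a a a a a a a A A   (applied A -> a)
  Step 28: a a a a a a a a a a a a a A A  =>  a a a a a a a a a a a a a A A A   (applied A -> A A)
  Step 29: a a a a a a a a a a a a a A A A  =>  a a a a a a a a a a a a a a A A   (applied A -> a)
  Step 30: a a a a a a a a a a a a a a A A  =>  a a a a a a a a a a a a a a a A   (applied A -> a)
  Step 31: a a a a a a a a a a a a a a a A  =>  a a a a a a a a a a a a a a a A A   (applied A -> A A)
  Step 32: a a a a a a a a a a a a a a a A A  =>  a a a a a a a a a a a a a a a A A A   (applied A -> A A)
  Step 33: a a a a a a a a a a a a a a a A A A  =>  a a a a a a a a a a a a a a a A A A A   (applied A -> A A)
  Step 34: a a a a a a a a a a a a a a a A A A A  =>  a a a a a a a a a a a a a a a A A A A A   (applied A -> A A)
  Step 35: a a a a a a a a a a a a a a a A A A A A  =>  a a a a a a a a a a a a a a a a A A A A   (applied A -> a)
  Step 36: a a a a a a a a a a a a a a a a A A A A  =>  a a a a a a a a a a a a a a a a a A A A   (applied A -> a)
  Step 37: a a a a a a a a a a a a a a a a a A A A  =>  a a a a a a a a a a a a a a a a a a A A   (applied A -> a)
  Step 38: a a a a a a a a a a a a a a a a a a A A  =>  a a a a a a a a a a a a a a a a a a A A A   (applied A -> A A)
  Step 39: a a a a a a a a a a a a a a a a a a A A A  =>  a a a a a a a a a a a a a a a a a a A A A A   (applied A -> A A)
  Step 40: a a a a a a a a a a a a a a a a a a A A A A  =>  a a a a a a a a a a a a a a a a a a A A A A A   (applied A -> A A)
  Step 41: a a a a a a a a a a a a a a a a a a A A A A A  =>  a a a a a a a a a a a a a a a a a a a A A A A   (applied A -> a)
  Step 42: a a a a a a a a a a a a a a a a a a a A A A A  =>  a a a a a a a a a a a a a a a a a a a a A A A   (applied A -> a)
  Step 43: a a a a a a a a a a a a a a a a a a a a A A A  =>  a a a a a a a a a a a a a a a a a a a a A A A A   (applied A -> A A)
  Step 44: a a a a a a a a a a a a a a a a a a a a A A A A  =>  a a a a a a a a a a a a a a a a a a a a a A A A   (applied A -> a)
  Step 45: a a a a a a a a a a a a a a a a a a a a a A A A  =>  a a a a a a a a a a a a a a a a a a a a a a A A   (applied A -> a)
  Step 46: a a a a a a a a a a a a a a a a a a a a a a A A  =>  a a a a a a a a a a a a a a a a a a a a a a a A   (applied A -> a)
  Step 47: a a a a a a a a a a a a a a a a a a a a a a a A  =>  a a a a a a a a a a a a a a a a a a a a a a a A A   (applied A -> A A)
  Step 48: a a a a a a a a a a a a a a a a a a a a a a a A A  =>  a a a a a a a a a a a a a a a a a a a a a a a a A   (applied A -> a)
  Step 49: a a a a a a a a a a a a a a a a a a a a a a a a A  =>  a a a a a a a a a a a a a a a a a a a a a a a a a   (applied A -> a)
Final yield: a a a a a a a a a a a a a a a a a a a a a a a a a
Total rewrite steps: 49

49


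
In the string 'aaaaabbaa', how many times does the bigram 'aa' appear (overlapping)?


Scanning 'aaaaabbaa' for bigram 'aa':
  Position 0: 'aa' -> MATCH
  Position 1: 'aa' -> MATCH
  Position 2: 'aa' -> MATCH
  Position 3: 'aa' -> MATCH
  Position 4: 'ab' -> no
  Position 5: 'bb' -> no
  Position 6: 'ba' -> no
  Position 7: 'aa' -> MATCH
Total matches: 5

5


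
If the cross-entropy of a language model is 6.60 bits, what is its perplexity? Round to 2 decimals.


Perplexity formula: PP = 2^H
H = 6.60
PP = 2^6.60
Decompose: 2^6.60 = 2^6 * 2^0.60
2^6 = 64, 2^0.60 ~ 1.5157166
PP ~ 64 * 1.5157166 = 97.0058624
Rounded to 2 decimals: 97.01

97.01


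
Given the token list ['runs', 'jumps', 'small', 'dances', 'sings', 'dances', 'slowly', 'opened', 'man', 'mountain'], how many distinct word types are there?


Listing all tokens and tracking unique types:
  Token 1: 'runs' -> NEW (unique so far: 1)
  Token 2: 'jumps' -> NEW (unique so far: 2)
  Token 3: 'small' -> NEW (unique so far: 3)
  Token 4: 'dances' -> NEW (unique so far: 4)
  Token 5: 'sings' -> NEW (unique so far: 5)
  Token 6: 'dances' -> duplicate (unique so far: 5)
  Token 7: 'slowly' -> NEW (unique so far: 6)
  Token 8: 'opened' -> NEW (unique so far: 7)
  Token 9: 'man' -> NEW (unique so far: 8)
  Token 10: 'mountain' -> NEW (unique so far: 9)
Unique types: ('dances', 'jumps', 'man', 'mountain', 'opened', 'runs', 'sings', 'slowly', 'small')
Vocabulary size: 9

9


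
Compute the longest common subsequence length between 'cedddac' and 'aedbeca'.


DP table for LCS of 'cedddac' and 'aedbeca':
       a  e  d  b  e  c  a
    0  0  0  0  0  0  0  0
  c 0  0  0  0  0  0  1  1
  e 0  0  1  1  1  1  1  1
  d 0  0  1  2  2  2  2  2
  d 0  0  1  2  2  2  2  2
  d 0  0  1  2  2  2  2  2
  a 0  1  1  2  2  2  2  3
  c 0  1  1  2  2  2  3  3
LCS: 'eda'
LCS length = 3

3


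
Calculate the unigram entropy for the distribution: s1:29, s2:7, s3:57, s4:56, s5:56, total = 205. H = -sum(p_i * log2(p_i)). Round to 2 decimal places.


Computing entropy H = -sum(p_i * log2(p_i)):
  s1: p = 29/205 = 0.1415, -p*log2(p) = 0.3991
  s2: p = 7/205 = 0.0341, -p*log2(p) = 0.1664
  s3: p = 57/205 = 0.2780, -p*log2(p) = 0.5134
  s4: p = 56/205 = 0.2732, -p*log2(p) = 0.5114
  s5: p = 56/205 = 0.2732, -p*log2(p) = 0.5114
H = sum of terms = 2.1017
Rounded to 2 decimals: 2.10

2.10


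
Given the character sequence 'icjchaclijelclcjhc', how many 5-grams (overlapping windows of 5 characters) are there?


String 'icjchaclijelclcjhc' has length L = 18.
Number of overlapping n-grams = L - n + 1
Substituting: 18 - 5 + 1 = 14

14


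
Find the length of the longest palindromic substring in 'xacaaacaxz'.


Scanning 'xacaaacaxz' for palindromic substrings.
Substring at positions 0-8: 'xacaaacax'.
Check: reverse('xacaaacax') = 'xacaaacax' -> palindrome confirmed.
Neighbouring characters ('-' / 'z') break symmetry, so it cannot extend further.
No longer palindromic substring exists; longest length = 9

9


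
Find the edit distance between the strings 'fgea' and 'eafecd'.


Building DP table for s1='fgea' (len 4) and s2='eafecd' (len 6):
       e  a  f  e  c  d
    0  1  2  3  4  5  6
  f 1  1  2  2  3  4  5
  g 2  2  2  3  3  4  5
  e 3  2  3  3  3  4  5
  a 4  3  2  3  4  4  5
Edit distance = dp[4][6] = 5

5


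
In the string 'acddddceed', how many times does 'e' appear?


Scanning 'acddddceed' for 'e':
  Position 7: 'e' -> MATCH (count: 1)
  Position 8: 'e' -> MATCH (count: 2)
Total occurrences of 'e': 2

2


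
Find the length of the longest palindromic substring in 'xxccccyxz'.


Scanning 'xxccccyxz' for palindromic substrings.
Substring at positions 2-5: 'cccc'.
Check: reverse('cccc') = 'cccc' -> palindrome confirmed.
Neighbouring characters ('x' / 'y') break symmetry, so it cannot extend further.
No longer palindromic substring exists; longest length = 4

4


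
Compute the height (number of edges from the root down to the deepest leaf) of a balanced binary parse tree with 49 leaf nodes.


In a balanced binary tree with n leaves the deepest leaf is ceil(log2(n)) edges below the root.
log2(49) = 5.6147
ceil(5.6147) = 6
height (edges) = 6

6


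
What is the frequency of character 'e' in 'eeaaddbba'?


Scanning 'eeaaddbba' for 'e':
  Position 0: 'e' -> MATCH (count: 1)
  Position 1: 'e' -> MATCH (count: 2)
Total occurrences of 'e': 2

2


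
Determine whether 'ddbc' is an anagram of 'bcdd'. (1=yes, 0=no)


Sort characters of 'ddbc': 'bcdd'
Sort characters of 'bcdd': 'bcdd'
Sorted forms match -> they ARE anagrams
Result: 1

1


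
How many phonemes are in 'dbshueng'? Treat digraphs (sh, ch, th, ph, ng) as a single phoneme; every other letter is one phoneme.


Parsing 'dbshueng' greedily, digraphs first:
  'd' -> consonant phoneme (phonemes so far: 1)
  'b' -> consonant phoneme (phonemes so far: 2)
  'sh' -> digraph (1 consonant phoneme) (phonemes so far: 3)
  'u' -> vowel phoneme (phonemes so far: 4)
  'e' -> vowel phoneme (phonemes so far: 5)
  'ng' -> digraph (1 consonant phoneme) (phonemes so far: 6)
Total phonemes: 6

6


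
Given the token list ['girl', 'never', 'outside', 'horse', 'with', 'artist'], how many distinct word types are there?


Listing all tokens and tracking unique types:
  Token 1: 'girl' -> NEW (unique so far: 1)
  Token 2: 'never' -> NEW (unique so far: 2)
  Token 3: 'outside' -> NEW (unique so far: 3)
  Token 4: 'horse' -> NEW (unique so far: 4)
  Token 5: 'with' -> NEW (unique so far: 5)
  Token 6: 'artist' -> NEW (unique so far: 6)
Unique types: ('artist', 'girl', 'horse', 'never', 'outside', 'with')
Vocabulary size: 6

6


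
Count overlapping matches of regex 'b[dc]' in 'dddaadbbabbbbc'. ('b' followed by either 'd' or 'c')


Pattern: b[dc] means 'b' followed by either 'd' or 'c'.
Scanning 'dddaadbbabbbbc' position-by-position:
  Pos 0: window 'dd' -> no
  Pos 1: window 'dd' -> no
  Pos 2: window 'da' -> no
  Pos 3: window 'aa' -> no
  Pos 4: window 'ad' -> no
  Pos 5: window 'db' -> no
  Pos 6: window 'bb' -> no
  Pos 7: window 'ba' -> no
  Pos 8: window 'ab' -> no
  Pos 9: window 'bb' -> no
  Pos 10: window 'bb' -> no
  Pos 11: window 'bb' -> no
  Pos 12: window 'bc' -> MATCH
  Pos 13: window 'c' -> no
Total matches: 1

1


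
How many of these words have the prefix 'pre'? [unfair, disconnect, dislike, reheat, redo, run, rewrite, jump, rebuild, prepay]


Checking each word for prefix 'pre':
  'unfair' -> no (count: 0)
  'disconnect' -> no (count: 0)
  'dislike' -> no (count: 0)
  'reheat' -> no (count: 0)
  'redo' -> no (count: 0)
  'run' -> no (count: 0)
  'rewrite' -> no (count: 0)
  'jump' -> no (count: 0)
  'rebuild' -> no (count: 0)
  'prepay' -> YES, starts with 'pre' (count: 1)
Total with prefix 'pre': 1

1


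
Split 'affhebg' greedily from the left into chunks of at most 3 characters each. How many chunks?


'affhebg' has 7 characters.
Chunking with max size 3:
  Chunk 1: 'aff' (positions 0-2)
  Chunk 2: 'heb' (positions 3-5)
  Chunk 3: 'g' (positions 6-6)
Total chunks: ceil(7 / 3) = 3

3


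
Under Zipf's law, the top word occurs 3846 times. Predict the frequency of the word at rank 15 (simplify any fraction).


Zipf's law: freq(rank) = f1 / rank
f1 = 3846, rank = 15
freq = 3846 / 15
GCD(3846, 15) = 3
Simplified: 1282/5

1282/5


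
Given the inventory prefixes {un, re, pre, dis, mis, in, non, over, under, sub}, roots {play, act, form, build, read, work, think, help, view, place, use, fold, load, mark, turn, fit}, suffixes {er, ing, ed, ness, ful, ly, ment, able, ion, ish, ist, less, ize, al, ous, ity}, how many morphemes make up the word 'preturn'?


Segmenting 'preturn' against the inventory:
  'pre' -> prefix (morpheme 1)
  'turn' -> root (morpheme 2)
Total morphemes: 2

2


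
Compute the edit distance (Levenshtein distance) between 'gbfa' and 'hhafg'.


Building DP table for s1='gbfa' (len 4) and s2='hhafg' (len 5):
       h  h  a  f  g
    0  1  2  3  4  5
  g 1  1  2  3  4  4
  b 2  2  2  3  4  5
  f 3  3  3  3  3  4
  a 4  4  4  3  4  4
Edit distance = dp[4][5] = 4

4


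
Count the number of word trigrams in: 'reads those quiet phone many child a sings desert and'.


Word trigrams from [10] words:
  Trigram 1: (reads those quiet)
  Trigram 2: (those quiet phone)
  Trigram 3: (quiet phone many)
  Trigram 4: (phone many child)
  Trigram 5: (many child a)
  Trigram 6: (child a sings)
  Trigram 7: (a sings desert)
  Trigram 8: (sings desert and)
Total word trigrams: 10 - 2 = 8

8


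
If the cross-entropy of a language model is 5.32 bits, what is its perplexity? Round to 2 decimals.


Perplexity formula: PP = 2^H
H = 5.32
PP = 2^5.32
Decompose: 2^5.32 = 2^5 * 2^0.32
2^5 = 32, 2^0.32 ~ 1.2483305
PP ~ 32 * 1.2483305 = 39.9465760
Rounded to 2 decimals: 39.95

39.95


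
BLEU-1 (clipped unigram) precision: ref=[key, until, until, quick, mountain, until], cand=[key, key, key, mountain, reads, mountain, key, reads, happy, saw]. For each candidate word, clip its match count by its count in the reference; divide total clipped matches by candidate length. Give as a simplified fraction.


Reference word counts: {'key': 1, 'mountain': 1, 'quick': 1, 'until': 3}
Checking each candidate word (with clipping):
  'key' -> in reference (ref count 1, used 1/1) -> match (matches: 1)
  'key' -> ref count 1 already used up (1/1) -> clipped, no match (matches: 1)
  'key' -> ref count 1 already used up (1/1) -> clipped, no match (matches: 1)
  'mountain' -> in reference (ref count 1, used 1/1) -> match (matches: 2)
  'reads' -> not in reference -> no match (matches: 2)
  'mountain' -> ref count 1 already used up (1/1) -> clipped, no match (matches: 2)
  'key' -> ref count 1 already used up (1/1) -> clipped, no match (matches: 2)
  'reads' -> not in reference -> no match (matches: 2)
  'happy' -> not in reference -> no match (matches: 2)
  'saw' -> not in reference -> no match (matches: 2)
Clipped matches: 2, Candidate length: 10
Precision = 2/10 = 1/5

1/5


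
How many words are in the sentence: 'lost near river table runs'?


Counting words by splitting on spaces:
  Word 1: 'lost'
  Word 2: 'near'
  Word 3: 'river'
  Word 4: 'table'
  Word 5: 'runs'
Total words: 5

5


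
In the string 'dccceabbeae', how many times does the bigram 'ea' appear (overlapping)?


Scanning 'dccceabbeae' for bigram 'ea':
  Position 0: 'dc' -> no
  Position 1: 'cc' -> no
  Position 2: 'cc' -> no
  Position 3: 'ce' -> no
  Position 4: 'ea' -> MATCH
  Position 5: 'ab' -> no
  Position 6: 'bb' -> no
  Position 7: 'be' -> no
  Position 8: 'ea' -> MATCH
  Position 9: 'ae' -> no
Total matches: 2

2


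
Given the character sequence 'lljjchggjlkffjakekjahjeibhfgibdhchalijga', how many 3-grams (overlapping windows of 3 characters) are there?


String 'lljjchggjlkffjakekjahjeibhfgibdhchalijga' has length L = 40.
Number of overlapping n-grams = L - n + 1
Substituting: 40 - 3 + 1 = 38

38


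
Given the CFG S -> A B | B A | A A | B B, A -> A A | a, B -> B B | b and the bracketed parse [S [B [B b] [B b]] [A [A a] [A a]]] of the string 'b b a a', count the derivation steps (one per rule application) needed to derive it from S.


Every bracketed nonterminal node [X ...] in the tree is produced by exactly one rule application.
Reading the tree off as a leftmost derivation:
  Step 1: S  =>  B A   (applied S -> B A)
  Step 2: B A  =>  B B A   (applied B -> B B)
  Step 3: B B A  =>  b B A   (applied B -> b)
  Step 4: b B A  =>  b b A   (applied B -> b)
  Step 5: b b A  =>  b b A A   (applied A -> A A)
  Step 6: b b A A  =>  b b a A   (applied A -> a)
  Step 7: b b a A  =>  b b a a   (applied A -> a)
Final yield: b b a a
Total rewrite steps: 7

7


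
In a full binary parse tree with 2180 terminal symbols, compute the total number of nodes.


Leaf nodes (terminals): 2180
Internal nodes = n - 1 = 2180 - 1 = 2179
Total = leaves + internal = 2180 + 2179 = 4359

4359


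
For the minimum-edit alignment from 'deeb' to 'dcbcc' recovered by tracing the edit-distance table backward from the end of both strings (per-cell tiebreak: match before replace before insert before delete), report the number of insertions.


Edit distance = 4. Backtracking from cell (4, 5) with preference match > replace > insert > delete,
then listing the resulting alignment 'deeb' -> 'dcbcc' left to right:
  Step 1: keep 'd'
  Step 2: insert 'c' [insertion #1]
  Step 3: replace e->b
  Step 4: replace e->c
  Step 5: replace b->c
Total insertions: 1

1


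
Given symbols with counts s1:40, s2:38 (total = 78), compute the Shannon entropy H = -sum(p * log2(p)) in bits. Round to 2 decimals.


Computing entropy H = -sum(p_i * log2(p_i)):
  s1: p = 40/78 = 0.5128, -p*log2(p) = 0.4941
  s2: p = 38/78 = 0.4872, -p*log2(p) = 0.5054
H = sum of terms = 0.9995
Rounded to 2 decimals: 1.00

1.00


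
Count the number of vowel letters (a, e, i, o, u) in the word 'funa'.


Scanning each character of 'funa':
  Position 1: 'f' -> consonant (running count: 0)
  Position 2: 'u' -> vowel (running count: 1)
  Position 3: 'n' -> consonant (running count: 1)
  Position 4: 'a' -> vowel (running count: 2)
Total vowels: 2

2


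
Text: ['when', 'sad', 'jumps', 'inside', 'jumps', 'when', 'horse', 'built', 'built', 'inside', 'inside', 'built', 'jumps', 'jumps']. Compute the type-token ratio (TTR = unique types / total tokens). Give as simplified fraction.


Tokens: 14
Unique types: ('built', 'horse', 'inside', 'jumps', 'sad', 'when') = 6
TTR = 6/14
Simplify: divide both by 2 -> 3/7
TTR = 3/7

3/7


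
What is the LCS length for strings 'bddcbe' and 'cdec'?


DP table for LCS of 'bddcbe' and 'cdec':
       c  d  e  c
    0  0  0  0  0
  b 0  0  0  0  0
  d 0  0  1  1  1
  d 0  0  1  1  1
  c 0  1  1  1  2
  b 0  1  1  1  2
  e 0  1  1  2  2
LCS: 'dc'
LCS length = 2

2


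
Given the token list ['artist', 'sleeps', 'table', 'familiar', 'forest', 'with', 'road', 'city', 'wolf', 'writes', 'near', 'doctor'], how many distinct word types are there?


Listing all tokens and tracking unique types:
  Token 1: 'artist' -> NEW (unique so far: 1)
  Token 2: 'sleeps' -> NEW (unique so far: 2)
  Token 3: 'table' -> NEW (unique so far: 3)
  Token 4: 'familiar' -> NEW (unique so far: 4)
  Token 5: 'forest' -> NEW (unique so far: 5)
  Token 6: 'with' -> NEW (unique so far: 6)
  Token 7: 'road' -> NEW (unique so far: 7)
  Token 8: 'city' -> NEW (unique so far: 8)
  Token 9: 'wolf' -> NEW (unique so far: 9)
  Token 10: 'writes' -> NEW (unique so far: 10)
  Token 11: 'near' -> NEW (unique so far: 11)
  Token 12: 'doctor' -> NEW (unique so far: 12)
Unique types: ('artist', 'city', 'doctor', 'familiar', 'forest', 'near', 'road', 'sleeps', 'table', 'with', 'wolf', 'writes')
Vocabulary size: 12

12


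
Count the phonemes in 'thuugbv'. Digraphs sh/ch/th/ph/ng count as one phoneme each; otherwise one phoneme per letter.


Parsing 'thuugbv' greedily, digraphs first:
  'th' -> digraph (1 consonant phoneme) (phonemes so far: 1)
  'u' -> vowel phoneme (phonemes so far: 2)
  'u' -> vowel phoneme (phonemes so far: 3)
  'g' -> consonant phoneme (phonemes so far: 4)
  'b' -> consonant phoneme (phonemes so far: 5)
  'v' -> consonant phoneme (phonemes so far: 6)
Total phonemes: 6

6


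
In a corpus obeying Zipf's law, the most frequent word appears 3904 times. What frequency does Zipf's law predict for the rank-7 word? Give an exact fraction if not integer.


Zipf's law: freq(rank) = f1 / rank
f1 = 3904, rank = 7
freq = 3904 / 7
GCD(3904, 7) = 1
Simplified: 3904/7

3904/7


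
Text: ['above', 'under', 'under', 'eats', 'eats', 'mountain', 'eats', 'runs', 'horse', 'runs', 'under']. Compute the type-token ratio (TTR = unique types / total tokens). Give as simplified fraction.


Tokens: 11
Unique types: ('above', 'eats', 'horse', 'mountain', 'runs', 'under') = 6
TTR = 6/11
Already in lowest terms.

6/11


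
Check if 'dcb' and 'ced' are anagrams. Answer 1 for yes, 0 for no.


Sort characters of 'dcb': 'bcd'
Sort characters of 'ced': 'cde'
Sorted forms differ -> they are NOT anagrams
Result: 0

0


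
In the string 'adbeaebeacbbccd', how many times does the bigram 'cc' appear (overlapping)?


Scanning 'adbeaebeacbbccd' for bigram 'cc':
  Position 0: 'ad' -> no
  Position 1: 'db' -> no
  Position 2: 'be' -> no
  Position 3: 'ea' -> no
  Position 4: 'ae' -> no
  Position 5: 'eb' -> no
  Position 6: 'be' -> no
  Position 7: 'ea' -> no
  Position 8: 'ac' -> no
  Position 9: 'cb' -> no
  Position 10: 'bb' -> no
  Position 11: 'bc' -> no
  Position 12: 'cc' -> MATCH
  Position 13: 'cd' -> no
Total matches: 1

1


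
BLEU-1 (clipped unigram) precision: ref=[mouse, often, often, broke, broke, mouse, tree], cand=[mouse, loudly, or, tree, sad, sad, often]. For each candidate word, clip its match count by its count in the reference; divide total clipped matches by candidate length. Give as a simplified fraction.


Reference word counts: {'broke': 2, 'mouse': 2, 'often': 2, 'tree': 1}
Checking each candidate word (with clipping):
  'mouse' -> in reference (ref count 2, used 1/2) -> match (matches: 1)
  'loudly' -> not in reference -> no match (matches: 1)
  'or' -> not in reference -> no match (matches: 1)
  'tree' -> in reference (ref count 1, used 1/1) -> match (matches: 2)
  'sad' -> not in reference -> no match (matches: 2)
  'sad' -> not in reference -> no match (matches: 2)
  'often' -> in reference (ref count 2, used 1/2) -> match (matches: 3)
Clipped matches: 3, Candidate length: 7
Precision = 3/7

3/7


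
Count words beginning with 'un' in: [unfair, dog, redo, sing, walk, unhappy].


Checking each word for prefix 'un':
  'unfair' -> YES, starts with 'un' (count: 1)
  'dog' -> no (count: 1)
  'redo' -> no (count: 1)
  'sing' -> no (count: 1)
  'walk' -> no (count: 1)
  'unhappy' -> YES, starts with 'un' (count: 2)
Total with prefix 'un': 2

2
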